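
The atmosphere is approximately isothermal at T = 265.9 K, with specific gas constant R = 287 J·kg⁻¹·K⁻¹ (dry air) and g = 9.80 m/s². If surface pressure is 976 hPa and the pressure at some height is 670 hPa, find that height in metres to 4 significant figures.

z ≈ 2929 m

Scale height: H = RT/g = 287 × 265.9 / 9.80 = 7787.1 m.
Invert the barometric formula: z = H ln(P₀/P).
P₀/P = 976/670 = 1.4567; ln(1.4567) = 0.37617.
z = 7787.1 × 0.37617 = 2929.3 m.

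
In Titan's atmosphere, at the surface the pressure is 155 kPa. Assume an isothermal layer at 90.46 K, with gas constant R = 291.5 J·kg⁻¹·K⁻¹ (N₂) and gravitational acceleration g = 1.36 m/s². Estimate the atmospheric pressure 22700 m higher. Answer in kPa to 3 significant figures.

Scale height: H = RT/g = 291.5 × 90.46 / 1.36 = 19389 m.
Barometric formula: P = P₀ exp(−z/H).
z/H = 22700/19389 = 1.1708; exp(−1.1708) = 0.31012.
P = 155 × 0.31012 = 48.069 kPa.

P ≈ 48.1 kPa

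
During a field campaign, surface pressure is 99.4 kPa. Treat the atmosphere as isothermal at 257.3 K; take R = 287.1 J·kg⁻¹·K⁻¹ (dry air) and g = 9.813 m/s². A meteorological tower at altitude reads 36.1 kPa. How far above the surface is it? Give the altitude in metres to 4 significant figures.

Scale height: H = RT/g = 287.1 × 257.3 / 9.813 = 7527.9 m.
Invert the barometric formula: z = H ln(P₀/P).
P₀/P = 99.4/36.1 = 2.7535; ln(2.7535) = 1.0129.
z = 7527.9 × 1.0129 = 7625.0 m.

z ≈ 7625 m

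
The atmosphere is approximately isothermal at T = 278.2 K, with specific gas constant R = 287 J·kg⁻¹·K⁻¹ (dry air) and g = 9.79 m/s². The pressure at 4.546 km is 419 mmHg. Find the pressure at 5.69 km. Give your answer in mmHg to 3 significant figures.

P ≈ 364 mmHg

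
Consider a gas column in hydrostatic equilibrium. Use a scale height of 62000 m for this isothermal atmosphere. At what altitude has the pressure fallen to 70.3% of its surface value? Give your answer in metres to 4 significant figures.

z ≈ 21850 m

Set P/P₀ = exp(−z/H) = 0.703, so z = −H ln(0.703).
−ln(0.703) = 0.35240; z = 62000 × 0.35240 = 21849 m.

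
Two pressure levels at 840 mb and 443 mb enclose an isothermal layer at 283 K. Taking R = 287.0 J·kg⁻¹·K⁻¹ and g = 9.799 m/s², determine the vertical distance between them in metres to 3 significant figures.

Hypsometric equation: Δz = (R T̄/g) ln(P₁/P₂).
R T̄/g = 287.0 × 283 / 9.799 = 8288.7 m.
ln(840/443) = ln(1.8962) = 0.63985.
Δz = 8288.7 × 0.63985 = 5303.5 m.

Δz ≈ 5300 m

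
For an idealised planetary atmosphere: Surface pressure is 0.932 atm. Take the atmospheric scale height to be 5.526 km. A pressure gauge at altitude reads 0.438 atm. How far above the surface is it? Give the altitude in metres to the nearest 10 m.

Invert the barometric formula: z = H ln(P₀/P).
P₀/P = 0.932/0.438 = 2.1279; ln(2.1279) = 0.75514.
z = 5526.0 × 0.75514 = 4172.9 m.

z ≈ 4170 m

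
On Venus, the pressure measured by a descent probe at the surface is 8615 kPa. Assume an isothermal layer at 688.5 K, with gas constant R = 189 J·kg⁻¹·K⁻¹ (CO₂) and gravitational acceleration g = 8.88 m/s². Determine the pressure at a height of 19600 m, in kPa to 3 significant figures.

P ≈ 2260 kPa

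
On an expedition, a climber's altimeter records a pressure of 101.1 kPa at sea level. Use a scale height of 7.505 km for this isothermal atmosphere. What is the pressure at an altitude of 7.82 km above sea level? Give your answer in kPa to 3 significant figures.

P ≈ 35.7 kPa

Barometric formula: P = P₀ exp(−z/H).
z/H = 7820.0/7505.0 = 1.0420; exp(−1.0420) = 0.35275.
P = 101.1 × 0.35275 = 35.663 kPa.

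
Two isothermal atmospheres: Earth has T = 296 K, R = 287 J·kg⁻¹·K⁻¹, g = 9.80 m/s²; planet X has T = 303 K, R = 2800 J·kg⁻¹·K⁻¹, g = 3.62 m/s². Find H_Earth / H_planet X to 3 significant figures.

H_Earth/H_planet X ≈ 0.0370

H = RT/g for each body.
H_Earth = 287 × 296 / 9.80 = 8668.6 m.
H_planet X = 2800 × 303 / 3.62 = 234360 m.
H_Earth/H_planet X = 8668.6/234360 = 0.036988.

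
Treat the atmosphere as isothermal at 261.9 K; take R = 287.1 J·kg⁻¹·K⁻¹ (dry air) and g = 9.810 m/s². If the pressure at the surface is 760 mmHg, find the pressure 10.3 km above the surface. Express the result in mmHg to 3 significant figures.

Scale height: H = RT/g = 287.1 × 261.9 / 9.810 = 7664.8 m.
Barometric formula: P = P₀ exp(−z/H).
z/H = 10300/7664.8 = 1.3438; exp(−1.3438) = 0.26085.
P = 760 × 0.26085 = 198.25 mmHg.

P ≈ 198 mmHg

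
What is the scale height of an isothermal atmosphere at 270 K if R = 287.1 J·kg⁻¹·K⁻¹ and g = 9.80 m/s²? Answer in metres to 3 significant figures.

H ≈ 7910 m

The scale height of an isothermal atmosphere is H = RT/g.
H = 287.1 × 270 / 9.80 = 77517/9.80 = 7909.9 m.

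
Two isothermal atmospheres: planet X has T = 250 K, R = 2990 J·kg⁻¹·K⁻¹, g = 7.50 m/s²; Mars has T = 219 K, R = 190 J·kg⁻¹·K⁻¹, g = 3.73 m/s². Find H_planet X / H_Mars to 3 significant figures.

H_planet X/H_Mars ≈ 8.93

H = RT/g for each body.
H_planet X = 2990 × 250 / 7.50 = 99667 m.
H_Mars = 190 × 219 / 3.73 = 11155 m.
H_planet X/H_Mars = 99667/11155 = 8.9347.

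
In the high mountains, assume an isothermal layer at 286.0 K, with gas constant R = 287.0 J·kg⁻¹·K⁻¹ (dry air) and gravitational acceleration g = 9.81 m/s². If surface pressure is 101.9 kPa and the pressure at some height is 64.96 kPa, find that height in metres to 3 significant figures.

Scale height: H = RT/g = 287.0 × 286.0 / 9.81 = 8367.2 m.
Invert the barometric formula: z = H ln(P₀/P).
P₀/P = 101.9/64.96 = 1.5687; ln(1.5687) = 0.45025.
z = 8367.2 × 0.45025 = 3767.3 m.

z ≈ 3770 m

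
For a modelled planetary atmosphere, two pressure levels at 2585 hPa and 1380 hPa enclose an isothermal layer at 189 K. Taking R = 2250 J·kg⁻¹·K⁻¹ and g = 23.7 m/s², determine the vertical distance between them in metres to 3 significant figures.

Δz ≈ 11300 m

Hypsometric equation: Δz = (R T̄/g) ln(P₁/P₂).
R T̄/g = 2250 × 189 / 23.7 = 17943 m.
ln(2585/1380) = ln(1.8732) = 0.62765.
Δz = 17943 × 0.62765 = 11262 m.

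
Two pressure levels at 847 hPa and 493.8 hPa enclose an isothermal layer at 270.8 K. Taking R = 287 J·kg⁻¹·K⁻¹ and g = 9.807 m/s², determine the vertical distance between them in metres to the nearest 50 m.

Hypsometric equation: Δz = (R T̄/g) ln(P₁/P₂).
R T̄/g = 287 × 270.8 / 9.807 = 7924.9 m.
ln(847/493.8) = ln(1.7153) = 0.53959.
Δz = 7924.9 × 0.53959 = 4276.2 m.

Δz ≈ 4300 m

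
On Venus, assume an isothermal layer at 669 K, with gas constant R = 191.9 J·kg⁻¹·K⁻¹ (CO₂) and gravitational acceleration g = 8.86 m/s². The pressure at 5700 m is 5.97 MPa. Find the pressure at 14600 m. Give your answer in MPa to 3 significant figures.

P ≈ 3.23 MPa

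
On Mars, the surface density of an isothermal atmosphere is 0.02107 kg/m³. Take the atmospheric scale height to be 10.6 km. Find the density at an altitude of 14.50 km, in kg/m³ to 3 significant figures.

ρ ≈ 0.00537 kg/m³

In an isothermal atmosphere, density decays like pressure: ρ = ρ₀ exp(−z/H).
z/H = 14500/10600 = 1.3679; exp(−1.3679) = 0.25464.
ρ = 0.02107 × 0.25464 = 0.0053653 kg/m³.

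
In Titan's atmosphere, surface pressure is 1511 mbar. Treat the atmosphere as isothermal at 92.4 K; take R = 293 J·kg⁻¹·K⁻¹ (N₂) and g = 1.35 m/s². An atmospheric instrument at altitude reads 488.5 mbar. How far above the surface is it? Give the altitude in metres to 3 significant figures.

z ≈ 22600 m

Scale height: H = RT/g = 293 × 92.4 / 1.35 = 20054 m.
Invert the barometric formula: z = H ln(P₀/P).
P₀/P = 1511/488.5 = 3.0931; ln(3.0931) = 1.1292.
z = 20054 × 1.1292 = 22645 m.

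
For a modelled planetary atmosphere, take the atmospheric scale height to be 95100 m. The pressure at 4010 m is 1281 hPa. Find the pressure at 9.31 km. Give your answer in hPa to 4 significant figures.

Between two levels, P₂ = P₁ exp(−Δz/H) with Δz = z₂ − z₁.
Δz = 9310.0 − 4010.0 = 5300.0 m; Δz/H = 5300.0/95100 = 0.055731.
P₂ = 1281 × exp(−0.055731) = 1281 × 0.94579 = 1211.6 hPa.

P ≈ 1212 hPa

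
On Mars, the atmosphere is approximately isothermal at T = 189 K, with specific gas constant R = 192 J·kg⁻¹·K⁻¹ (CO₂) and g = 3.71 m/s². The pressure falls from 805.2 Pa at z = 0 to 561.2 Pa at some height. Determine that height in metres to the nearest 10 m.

z ≈ 3530 m

Scale height: H = RT/g = 192 × 189 / 3.71 = 9781.1 m.
Invert the barometric formula: z = H ln(P₀/P).
P₀/P = 805.2/561.2 = 1.4348; ln(1.4348) = 0.36103.
z = 9781.1 × 0.36103 = 3531.3 m.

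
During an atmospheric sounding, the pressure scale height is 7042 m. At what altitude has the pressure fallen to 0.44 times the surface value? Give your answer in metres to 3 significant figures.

z ≈ 5780 m

Set P/P₀ = exp(−z/H) = 0.44, so z = −H ln(0.44).
−ln(0.44) = 0.82098; z = 7042.0 × 0.82098 = 5781.3 m.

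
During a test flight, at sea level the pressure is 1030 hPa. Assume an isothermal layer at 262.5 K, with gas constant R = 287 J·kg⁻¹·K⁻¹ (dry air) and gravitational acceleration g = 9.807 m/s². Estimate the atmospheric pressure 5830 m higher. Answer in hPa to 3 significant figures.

P ≈ 482 hPa

Scale height: H = RT/g = 287 × 262.5 / 9.807 = 7682.0 m.
Barometric formula: P = P₀ exp(−z/H).
z/H = 5830.0/7682.0 = 0.75892; exp(−0.75892) = 0.46817.
P = 1030 × 0.46817 = 482.22 hPa.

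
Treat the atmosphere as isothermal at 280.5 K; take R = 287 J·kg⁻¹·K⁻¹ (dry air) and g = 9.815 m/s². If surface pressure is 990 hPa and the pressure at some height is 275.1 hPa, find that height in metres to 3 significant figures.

Scale height: H = RT/g = 287 × 280.5 / 9.815 = 8202.1 m.
Invert the barometric formula: z = H ln(P₀/P).
P₀/P = 990/275.1 = 3.5987; ln(3.5987) = 1.2806.
z = 8202.1 × 1.2806 = 10504 m.

z ≈ 10500 m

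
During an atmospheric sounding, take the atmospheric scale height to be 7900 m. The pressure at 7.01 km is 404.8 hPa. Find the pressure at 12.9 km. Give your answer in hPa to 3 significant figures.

Between two levels, P₂ = P₁ exp(−Δz/H) with Δz = z₂ − z₁.
Δz = 12900 − 7010.0 = 5890.0 m; Δz/H = 5890.0/7900.0 = 0.74557.
P₂ = 404.8 × exp(−0.74557) = 404.8 × 0.47446 = 192.06 hPa.

P ≈ 192 hPa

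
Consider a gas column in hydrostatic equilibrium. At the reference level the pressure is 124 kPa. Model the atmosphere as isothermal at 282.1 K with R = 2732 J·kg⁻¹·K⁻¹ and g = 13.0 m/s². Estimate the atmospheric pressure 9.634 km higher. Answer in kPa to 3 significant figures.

P ≈ 105 kPa

Scale height: H = RT/g = 2732 × 282.1 / 13.0 = 59284 m.
Barometric formula: P = P₀ exp(−z/H).
z/H = 9634.0/59284 = 0.16251; exp(−0.16251) = 0.85001.
P = 124 × 0.85001 = 105.40 kPa.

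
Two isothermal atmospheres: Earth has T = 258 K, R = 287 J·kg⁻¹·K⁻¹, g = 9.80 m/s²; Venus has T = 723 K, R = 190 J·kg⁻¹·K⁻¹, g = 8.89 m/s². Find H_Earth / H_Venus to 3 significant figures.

H = RT/g for each body.
H_Earth = 287 × 258 / 9.80 = 7555.7 m.
H_Venus = 190 × 723 / 8.89 = 15452 m.
H_Earth/H_Venus = 7555.7/15452 = 0.48898.

H_Earth/H_Venus ≈ 0.489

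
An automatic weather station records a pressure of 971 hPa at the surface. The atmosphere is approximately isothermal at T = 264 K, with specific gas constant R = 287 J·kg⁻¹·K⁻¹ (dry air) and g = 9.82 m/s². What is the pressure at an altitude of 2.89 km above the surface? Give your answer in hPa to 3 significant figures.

P ≈ 668 hPa

Scale height: H = RT/g = 287 × 264 / 9.82 = 7715.7 m.
Barometric formula: P = P₀ exp(−z/H).
z/H = 2890.0/7715.7 = 0.37456; exp(−0.37456) = 0.68759.
P = 971 × 0.68759 = 667.65 hPa.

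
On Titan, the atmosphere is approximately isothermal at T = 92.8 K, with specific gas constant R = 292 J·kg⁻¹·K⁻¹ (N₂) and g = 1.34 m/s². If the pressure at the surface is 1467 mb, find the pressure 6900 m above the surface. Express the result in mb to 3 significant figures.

P ≈ 1040 mb

Scale height: H = RT/g = 292 × 92.8 / 1.34 = 20222 m.
Barometric formula: P = P₀ exp(−z/H).
z/H = 6900.0/20222 = 0.34121; exp(−0.34121) = 0.71091.
P = 1467 × 0.71091 = 1042.9 mb.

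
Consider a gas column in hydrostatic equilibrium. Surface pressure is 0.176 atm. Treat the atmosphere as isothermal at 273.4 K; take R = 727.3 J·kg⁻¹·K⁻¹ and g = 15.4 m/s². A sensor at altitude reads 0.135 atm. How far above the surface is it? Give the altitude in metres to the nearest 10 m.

Scale height: H = RT/g = 727.3 × 273.4 / 15.4 = 12912 m.
Invert the barometric formula: z = H ln(P₀/P).
P₀/P = 0.176/0.135 = 1.3037; ln(1.3037) = 0.26521.
z = 12912 × 0.26521 = 3424.4 m.

z ≈ 3420 m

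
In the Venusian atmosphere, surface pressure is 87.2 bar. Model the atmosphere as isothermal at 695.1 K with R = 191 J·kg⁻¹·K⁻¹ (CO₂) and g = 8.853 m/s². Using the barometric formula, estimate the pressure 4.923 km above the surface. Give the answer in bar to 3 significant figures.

Scale height: H = RT/g = 191 × 695.1 / 8.853 = 14997 m.
Barometric formula: P = P₀ exp(−z/H).
z/H = 4923.0/14997 = 0.32827; exp(−0.32827) = 0.72017.
P = 87.2 × 0.72017 = 62.799 bar.

P ≈ 62.8 bar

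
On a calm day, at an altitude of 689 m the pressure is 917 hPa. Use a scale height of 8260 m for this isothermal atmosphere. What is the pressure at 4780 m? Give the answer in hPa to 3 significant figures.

P ≈ 559 hPa

Between two levels, P₂ = P₁ exp(−Δz/H) with Δz = z₂ − z₁.
Δz = 4780.0 − 689.00 = 4091.0 m; Δz/H = 4091.0/8260.0 = 0.49528.
P₂ = 917 × exp(−0.49528) = 917 × 0.60940 = 558.82 hPa.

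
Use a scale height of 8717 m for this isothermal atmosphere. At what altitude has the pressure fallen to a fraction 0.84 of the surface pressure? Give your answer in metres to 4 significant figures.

z ≈ 1520 m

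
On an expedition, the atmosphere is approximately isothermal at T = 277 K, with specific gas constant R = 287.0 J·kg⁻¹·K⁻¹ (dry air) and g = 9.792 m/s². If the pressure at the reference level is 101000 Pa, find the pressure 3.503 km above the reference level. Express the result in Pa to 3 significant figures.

P ≈ 65600 Pa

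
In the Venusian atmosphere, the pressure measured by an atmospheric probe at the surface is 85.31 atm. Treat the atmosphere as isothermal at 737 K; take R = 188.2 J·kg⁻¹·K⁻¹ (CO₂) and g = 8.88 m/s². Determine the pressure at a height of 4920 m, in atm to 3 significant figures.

P ≈ 62.3 atm

Scale height: H = RT/g = 188.2 × 737 / 8.88 = 15620 m.
Barometric formula: P = P₀ exp(−z/H).
z/H = 4920.0/15620 = 0.31498; exp(−0.31498) = 0.72980.
P = 85.31 × 0.72980 = 62.259 atm.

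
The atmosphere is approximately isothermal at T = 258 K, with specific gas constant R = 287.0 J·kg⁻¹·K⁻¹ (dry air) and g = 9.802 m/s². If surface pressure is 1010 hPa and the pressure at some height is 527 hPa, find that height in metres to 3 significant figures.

z ≈ 4910 m

Scale height: H = RT/g = 287.0 × 258 / 9.802 = 7554.2 m.
Invert the barometric formula: z = H ln(P₀/P).
P₀/P = 1010/527 = 1.9165; ln(1.9165) = 0.65050.
z = 7554.2 × 0.65050 = 4914.0 m.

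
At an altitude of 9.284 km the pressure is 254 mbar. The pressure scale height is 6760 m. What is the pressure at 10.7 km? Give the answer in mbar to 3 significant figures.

P ≈ 206 mbar

Between two levels, P₂ = P₁ exp(−Δz/H) with Δz = z₂ − z₁.
Δz = 10700 − 9284.0 = 1416.0 m; Δz/H = 1416.0/6760.0 = 0.20947.
P₂ = 254 × exp(−0.20947) = 254 × 0.81101 = 206.00 mbar.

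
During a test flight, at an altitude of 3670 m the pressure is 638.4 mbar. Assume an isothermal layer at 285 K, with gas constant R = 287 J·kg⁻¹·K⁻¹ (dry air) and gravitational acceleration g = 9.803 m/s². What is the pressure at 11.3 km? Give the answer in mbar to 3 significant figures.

P ≈ 256 mbar

Scale height: H = RT/g = 287 × 285 / 9.803 = 8343.9 m.
Between two levels, P₂ = P₁ exp(−Δz/H) with Δz = z₂ − z₁.
Δz = 11300 − 3670.0 = 7630.0 m; Δz/H = 7630.0/8343.9 = 0.91444.
P₂ = 638.4 × exp(−0.91444) = 638.4 × 0.40074 = 255.83 mbar.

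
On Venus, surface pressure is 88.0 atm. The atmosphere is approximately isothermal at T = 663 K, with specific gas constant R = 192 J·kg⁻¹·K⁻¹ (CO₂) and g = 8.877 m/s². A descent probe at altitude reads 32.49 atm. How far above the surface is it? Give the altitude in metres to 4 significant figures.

z ≈ 14290 m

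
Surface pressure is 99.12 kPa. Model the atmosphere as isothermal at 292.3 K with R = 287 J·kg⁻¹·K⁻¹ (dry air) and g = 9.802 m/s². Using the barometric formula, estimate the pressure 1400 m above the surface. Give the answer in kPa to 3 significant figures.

P ≈ 84.2 kPa

Scale height: H = RT/g = 287 × 292.3 / 9.802 = 8558.5 m.
Barometric formula: P = P₀ exp(−z/H).
z/H = 1400.0/8558.5 = 0.16358; exp(−0.16358) = 0.84910.
P = 99.12 × 0.84910 = 84.163 kPa.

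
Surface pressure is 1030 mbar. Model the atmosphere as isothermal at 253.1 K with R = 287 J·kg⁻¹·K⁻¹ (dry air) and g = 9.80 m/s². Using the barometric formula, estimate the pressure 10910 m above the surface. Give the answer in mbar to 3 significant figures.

Scale height: H = RT/g = 287 × 253.1 / 9.80 = 7412.2 m.
Barometric formula: P = P₀ exp(−z/H).
z/H = 10910/7412.2 = 1.4719; exp(−1.4719) = 0.22949.
P = 1030 × 0.22949 = 236.37 mbar.

P ≈ 236 mbar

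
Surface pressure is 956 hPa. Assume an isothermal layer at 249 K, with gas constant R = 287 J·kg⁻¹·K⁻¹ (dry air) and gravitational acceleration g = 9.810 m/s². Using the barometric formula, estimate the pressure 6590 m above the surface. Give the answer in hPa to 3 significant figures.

Scale height: H = RT/g = 287 × 249 / 9.810 = 7284.7 m.
Barometric formula: P = P₀ exp(−z/H).
z/H = 6590.0/7284.7 = 0.90464; exp(−0.90464) = 0.40469.
P = 956 × 0.40469 = 386.88 hPa.

P ≈ 387 hPa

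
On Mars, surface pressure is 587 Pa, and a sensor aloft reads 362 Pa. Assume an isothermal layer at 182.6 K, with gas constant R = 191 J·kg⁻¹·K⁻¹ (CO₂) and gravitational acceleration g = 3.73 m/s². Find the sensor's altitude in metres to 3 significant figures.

Scale height: H = RT/g = 191 × 182.6 / 3.73 = 9350.3 m.
Invert the barometric formula: z = H ln(P₀/P).
P₀/P = 587/362 = 1.6215; ln(1.6215) = 0.48335.
z = 9350.3 × 0.48335 = 4519.5 m.

z ≈ 4520 m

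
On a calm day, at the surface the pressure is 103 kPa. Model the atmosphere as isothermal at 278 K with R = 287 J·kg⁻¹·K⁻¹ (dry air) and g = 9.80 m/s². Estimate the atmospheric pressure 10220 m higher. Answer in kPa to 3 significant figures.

P ≈ 29.4 kPa

Scale height: H = RT/g = 287 × 278 / 9.80 = 8141.4 m.
Barometric formula: P = P₀ exp(−z/H).
z/H = 10220/8141.4 = 1.2553; exp(−1.2553) = 0.28499.
P = 103 × 0.28499 = 29.354 kPa.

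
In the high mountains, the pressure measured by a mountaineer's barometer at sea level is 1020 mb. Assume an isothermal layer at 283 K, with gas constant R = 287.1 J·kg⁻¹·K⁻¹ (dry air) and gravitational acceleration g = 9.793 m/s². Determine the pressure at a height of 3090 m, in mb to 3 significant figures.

P ≈ 703 mb

Scale height: H = RT/g = 287.1 × 283 / 9.793 = 8296.7 m.
Barometric formula: P = P₀ exp(−z/H).
z/H = 3090.0/8296.7 = 0.37244; exp(−0.37244) = 0.68905.
P = 1020 × 0.68905 = 702.83 mb.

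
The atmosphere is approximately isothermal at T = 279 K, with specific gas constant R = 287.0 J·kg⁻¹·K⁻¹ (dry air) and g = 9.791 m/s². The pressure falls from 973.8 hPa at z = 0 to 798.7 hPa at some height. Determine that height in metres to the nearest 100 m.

Scale height: H = RT/g = 287.0 × 279 / 9.791 = 8178.2 m.
Invert the barometric formula: z = H ln(P₀/P).
P₀/P = 973.8/798.7 = 1.2192; ln(1.2192) = 0.19819.
z = 8178.2 × 0.19819 = 1620.8 m.

z ≈ 1600 m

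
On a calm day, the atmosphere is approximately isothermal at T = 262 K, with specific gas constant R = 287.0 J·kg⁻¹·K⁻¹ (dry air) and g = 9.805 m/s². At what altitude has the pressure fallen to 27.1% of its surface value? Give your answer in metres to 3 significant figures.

Scale height: H = RT/g = 287.0 × 262 / 9.805 = 7668.9 m.
Set P/P₀ = exp(−z/H) = 0.271, so z = −H ln(0.271).
−ln(0.271) = 1.3056; z = 7668.9 × 1.3056 = 10013 m.

z ≈ 10000 m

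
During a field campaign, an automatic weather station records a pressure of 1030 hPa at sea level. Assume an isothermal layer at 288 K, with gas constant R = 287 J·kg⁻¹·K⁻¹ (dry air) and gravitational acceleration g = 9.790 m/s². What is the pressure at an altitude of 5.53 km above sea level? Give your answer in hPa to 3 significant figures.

P ≈ 535 hPa

Scale height: H = RT/g = 287 × 288 / 9.790 = 8442.9 m.
Barometric formula: P = P₀ exp(−z/H).
z/H = 5530.0/8442.9 = 0.65499; exp(−0.65499) = 0.51945.
P = 1030 × 0.51945 = 535.03 hPa.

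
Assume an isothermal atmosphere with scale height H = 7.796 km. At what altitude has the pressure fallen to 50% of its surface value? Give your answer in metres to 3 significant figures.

z ≈ 5400 m

Set P/P₀ = exp(−z/H) = 0.5, so z = −H ln(0.5).
−ln(0.5) = 0.69315; z = 7796.0 × 0.69315 = 5403.8 m.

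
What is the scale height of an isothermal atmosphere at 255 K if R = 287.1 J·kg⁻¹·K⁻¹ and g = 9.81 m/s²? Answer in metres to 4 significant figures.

H ≈ 7463 m

The scale height of an isothermal atmosphere is H = RT/g.
H = 287.1 × 255 / 9.81 = 73210/9.81 = 7462.8 m.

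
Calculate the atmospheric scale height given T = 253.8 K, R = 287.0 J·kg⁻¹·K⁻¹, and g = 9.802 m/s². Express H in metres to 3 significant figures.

H ≈ 7430 m

The scale height of an isothermal atmosphere is H = RT/g.
H = 287.0 × 253.8 / 9.802 = 72841/9.802 = 7431.2 m.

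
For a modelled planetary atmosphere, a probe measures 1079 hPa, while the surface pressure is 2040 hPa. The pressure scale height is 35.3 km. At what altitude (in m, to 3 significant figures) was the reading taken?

z ≈ 22500 m

Invert the barometric formula: z = H ln(P₀/P).
P₀/P = 2040/1079 = 1.8906; ln(1.8906) = 0.63689.
z = 35300 × 0.63689 = 22482 m.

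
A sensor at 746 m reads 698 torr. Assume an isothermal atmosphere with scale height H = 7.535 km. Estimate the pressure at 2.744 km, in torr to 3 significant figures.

Between two levels, P₂ = P₁ exp(−Δz/H) with Δz = z₂ − z₁.
Δz = 2744.0 − 746.00 = 1998.0 m; Δz/H = 1998.0/7535.0 = 0.26516.
P₂ = 698 × exp(−0.26516) = 698 × 0.76708 = 535.42 torr.

P ≈ 535 torr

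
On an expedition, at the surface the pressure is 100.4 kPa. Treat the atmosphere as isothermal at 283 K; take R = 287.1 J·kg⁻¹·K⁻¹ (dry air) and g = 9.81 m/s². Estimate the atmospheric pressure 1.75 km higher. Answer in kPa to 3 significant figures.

P ≈ 81.3 kPa

Scale height: H = RT/g = 287.1 × 283 / 9.81 = 8282.3 m.
Barometric formula: P = P₀ exp(−z/H).
z/H = 1750.0/8282.3 = 0.21129; exp(−0.21129) = 0.80954.
P = 100.4 × 0.80954 = 81.278 kPa.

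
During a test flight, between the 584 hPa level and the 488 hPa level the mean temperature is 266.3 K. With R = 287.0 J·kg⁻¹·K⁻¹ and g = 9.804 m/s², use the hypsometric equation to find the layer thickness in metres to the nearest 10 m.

Δz ≈ 1400 m

Hypsometric equation: Δz = (R T̄/g) ln(P₁/P₂).
R T̄/g = 287.0 × 266.3 / 9.804 = 7795.6 m.
ln(584/488) = ln(1.1967) = 0.17957.
Δz = 7795.6 × 0.17957 = 1399.9 m.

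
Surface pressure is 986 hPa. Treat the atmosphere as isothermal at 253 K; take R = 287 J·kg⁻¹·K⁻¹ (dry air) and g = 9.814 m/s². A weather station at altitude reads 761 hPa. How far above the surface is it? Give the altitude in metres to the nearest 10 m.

Scale height: H = RT/g = 287 × 253 / 9.814 = 7398.7 m.
Invert the barometric formula: z = H ln(P₀/P).
P₀/P = 986/761 = 1.2957; ln(1.2957) = 0.25905.
z = 7398.7 × 0.25905 = 1916.6 m.

z ≈ 1920 m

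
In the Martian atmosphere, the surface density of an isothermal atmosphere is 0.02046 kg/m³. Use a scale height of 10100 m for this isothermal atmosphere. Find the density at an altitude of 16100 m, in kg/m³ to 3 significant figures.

ρ ≈ 0.00416 kg/m³

In an isothermal atmosphere, density decays like pressure: ρ = ρ₀ exp(−z/H).
z/H = 16100/10100 = 1.5941; exp(−1.5941) = 0.20309.
ρ = 0.02046 × 0.20309 = 0.0041552 kg/m³.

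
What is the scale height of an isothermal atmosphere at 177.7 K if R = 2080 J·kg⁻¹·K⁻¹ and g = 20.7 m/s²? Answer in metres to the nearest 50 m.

H ≈ 17850 m

The scale height of an isothermal atmosphere is H = RT/g.
H = 2080 × 177.7 / 20.7 = 369620/20.7 = 17856 m.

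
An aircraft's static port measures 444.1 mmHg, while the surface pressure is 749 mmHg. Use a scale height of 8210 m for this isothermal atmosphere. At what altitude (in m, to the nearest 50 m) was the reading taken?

Invert the barometric formula: z = H ln(P₀/P).
P₀/P = 749/444.1 = 1.6866; ln(1.6866) = 0.52271.
z = 8210.0 × 0.52271 = 4291.4 m.

z ≈ 4300 m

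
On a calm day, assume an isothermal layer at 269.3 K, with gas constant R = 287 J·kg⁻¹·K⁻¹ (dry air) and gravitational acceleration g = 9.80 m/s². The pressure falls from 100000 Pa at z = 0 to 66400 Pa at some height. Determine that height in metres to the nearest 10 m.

Scale height: H = RT/g = 287 × 269.3 / 9.80 = 7886.6 m.
Invert the barometric formula: z = H ln(P₀/P).
P₀/P = 100000/66400 = 1.5060; ln(1.5060) = 0.40946.
z = 7886.6 × 0.40946 = 3229.2 m.

z ≈ 3230 m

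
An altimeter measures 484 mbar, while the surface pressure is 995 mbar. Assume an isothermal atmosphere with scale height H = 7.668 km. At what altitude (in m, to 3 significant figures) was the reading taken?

z ≈ 5530 m

Invert the barometric formula: z = H ln(P₀/P).
P₀/P = 995/484 = 2.0558; ln(2.0558) = 0.72067.
z = 7668.0 × 0.72067 = 5526.1 m.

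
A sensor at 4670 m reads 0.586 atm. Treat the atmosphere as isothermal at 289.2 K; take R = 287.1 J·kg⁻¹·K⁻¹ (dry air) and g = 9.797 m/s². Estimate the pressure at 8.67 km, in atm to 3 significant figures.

P ≈ 0.366 atm

Scale height: H = RT/g = 287.1 × 289.2 / 9.797 = 8475.0 m.
Between two levels, P₂ = P₁ exp(−Δz/H) with Δz = z₂ − z₁.
Δz = 8670.0 − 4670.0 = 4000.0 m; Δz/H = 4000.0/8475.0 = 0.47198.
P₂ = 0.586 × exp(−0.47198) = 0.586 × 0.62377 = 0.36553 atm.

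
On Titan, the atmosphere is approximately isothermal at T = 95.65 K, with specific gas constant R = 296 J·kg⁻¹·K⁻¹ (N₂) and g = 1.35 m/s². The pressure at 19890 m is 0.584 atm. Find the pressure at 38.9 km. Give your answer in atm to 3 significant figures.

P ≈ 0.236 atm

Scale height: H = RT/g = 296 × 95.65 / 1.35 = 20972 m.
Between two levels, P₂ = P₁ exp(−Δz/H) with Δz = z₂ − z₁.
Δz = 38900 − 19890 = 19010 m; Δz/H = 19010/20972 = 0.90645.
P₂ = 0.584 × exp(−0.90645) = 0.584 × 0.40396 = 0.23591 atm.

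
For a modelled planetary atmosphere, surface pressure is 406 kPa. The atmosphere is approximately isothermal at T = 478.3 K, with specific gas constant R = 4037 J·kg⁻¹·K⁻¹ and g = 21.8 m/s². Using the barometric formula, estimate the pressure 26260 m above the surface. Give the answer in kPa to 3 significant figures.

P ≈ 302 kPa

Scale height: H = RT/g = 4037 × 478.3 / 21.8 = 88573 m.
Barometric formula: P = P₀ exp(−z/H).
z/H = 26260/88573 = 0.29648; exp(−0.29648) = 0.74343.
P = 406 × 0.74343 = 301.83 kPa.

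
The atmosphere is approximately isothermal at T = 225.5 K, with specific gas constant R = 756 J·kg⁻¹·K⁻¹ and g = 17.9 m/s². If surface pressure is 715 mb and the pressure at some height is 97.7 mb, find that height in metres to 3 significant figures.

z ≈ 19000 m

Scale height: H = RT/g = 756 × 225.5 / 17.9 = 9523.9 m.
Invert the barometric formula: z = H ln(P₀/P).
P₀/P = 715/97.7 = 7.3183; ln(7.3183) = 1.9904.
z = 9523.9 × 1.9904 = 18956 m.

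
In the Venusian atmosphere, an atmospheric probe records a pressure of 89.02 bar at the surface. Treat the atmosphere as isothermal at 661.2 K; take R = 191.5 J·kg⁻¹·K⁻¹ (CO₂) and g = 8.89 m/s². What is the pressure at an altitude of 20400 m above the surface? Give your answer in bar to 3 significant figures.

P ≈ 21.3 bar

Scale height: H = RT/g = 191.5 × 661.2 / 8.89 = 14243 m.
Barometric formula: P = P₀ exp(−z/H).
z/H = 20400/14243 = 1.4323; exp(−1.4323) = 0.23876.
P = 89.02 × 0.23876 = 21.254 bar.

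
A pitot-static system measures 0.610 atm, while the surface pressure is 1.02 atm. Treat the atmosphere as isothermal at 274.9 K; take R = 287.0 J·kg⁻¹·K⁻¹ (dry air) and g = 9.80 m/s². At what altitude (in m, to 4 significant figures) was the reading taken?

z ≈ 4139 m

Scale height: H = RT/g = 287.0 × 274.9 / 9.80 = 8050.6 m.
Invert the barometric formula: z = H ln(P₀/P).
P₀/P = 1.02/0.610 = 1.6721; ln(1.6721) = 0.51408.
z = 8050.6 × 0.51408 = 4138.7 m.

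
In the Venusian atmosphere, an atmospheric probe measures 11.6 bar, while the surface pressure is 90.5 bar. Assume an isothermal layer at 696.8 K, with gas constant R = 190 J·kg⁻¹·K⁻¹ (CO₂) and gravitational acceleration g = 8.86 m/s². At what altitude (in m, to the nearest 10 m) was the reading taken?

z ≈ 30700 m

Scale height: H = RT/g = 190 × 696.8 / 8.86 = 14943 m.
Invert the barometric formula: z = H ln(P₀/P).
P₀/P = 90.5/11.6 = 7.8017; ln(7.8017) = 2.0543.
z = 14943 × 2.0543 = 30697 m.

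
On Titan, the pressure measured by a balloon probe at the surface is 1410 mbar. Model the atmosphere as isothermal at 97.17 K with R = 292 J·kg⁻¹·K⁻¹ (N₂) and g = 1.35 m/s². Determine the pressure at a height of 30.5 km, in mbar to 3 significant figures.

P ≈ 330 mbar

Scale height: H = RT/g = 292 × 97.17 / 1.35 = 21018 m.
Barometric formula: P = P₀ exp(−z/H).
z/H = 30500/21018 = 1.4511; exp(−1.4511) = 0.23431.
P = 1410 × 0.23431 = 330.38 mbar.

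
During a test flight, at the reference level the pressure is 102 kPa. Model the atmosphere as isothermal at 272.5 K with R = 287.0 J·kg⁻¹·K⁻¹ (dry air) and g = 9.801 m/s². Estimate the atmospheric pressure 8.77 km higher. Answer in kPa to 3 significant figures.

P ≈ 34.0 kPa

Scale height: H = RT/g = 287.0 × 272.5 / 9.801 = 7979.5 m.
Barometric formula: P = P₀ exp(−z/H).
z/H = 8770.0/7979.5 = 1.0991; exp(−1.0991) = 0.33317.
P = 102 × 0.33317 = 33.983 kPa.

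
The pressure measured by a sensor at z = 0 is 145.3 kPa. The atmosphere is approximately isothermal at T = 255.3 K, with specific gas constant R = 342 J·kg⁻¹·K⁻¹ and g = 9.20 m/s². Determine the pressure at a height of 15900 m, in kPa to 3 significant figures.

P ≈ 27.2 kPa

Scale height: H = RT/g = 342 × 255.3 / 9.20 = 9490.5 m.
Barometric formula: P = P₀ exp(−z/H).
z/H = 15900/9490.5 = 1.6754; exp(−1.6754) = 0.18723.
P = 145.3 × 0.18723 = 27.205 kPa.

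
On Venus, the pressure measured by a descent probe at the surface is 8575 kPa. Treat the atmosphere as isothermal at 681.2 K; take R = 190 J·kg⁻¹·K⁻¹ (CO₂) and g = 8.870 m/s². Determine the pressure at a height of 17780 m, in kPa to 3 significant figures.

Scale height: H = RT/g = 190 × 681.2 / 8.870 = 14592 m.
Barometric formula: P = P₀ exp(−z/H).
z/H = 17780/14592 = 1.2185; exp(−1.2185) = 0.29567.
P = 8575 × 0.29567 = 2535.4 kPa.

P ≈ 2540 kPa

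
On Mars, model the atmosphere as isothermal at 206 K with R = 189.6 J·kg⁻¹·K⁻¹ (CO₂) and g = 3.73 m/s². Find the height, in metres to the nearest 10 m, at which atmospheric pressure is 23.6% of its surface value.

Scale height: H = RT/g = 189.6 × 206 / 3.73 = 10471 m.
Set P/P₀ = exp(−z/H) = 0.236, so z = −H ln(0.236).
−ln(0.236) = 1.4439; z = 10471 × 1.4439 = 15119 m.

z ≈ 15120 m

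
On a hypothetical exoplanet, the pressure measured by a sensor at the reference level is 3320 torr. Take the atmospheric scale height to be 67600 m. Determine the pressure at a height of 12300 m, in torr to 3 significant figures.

P ≈ 2770 torr

Barometric formula: P = P₀ exp(−z/H).
z/H = 12300/67600 = 0.18195; exp(−0.18195) = 0.83364.
P = 3320 × 0.83364 = 2767.7 torr.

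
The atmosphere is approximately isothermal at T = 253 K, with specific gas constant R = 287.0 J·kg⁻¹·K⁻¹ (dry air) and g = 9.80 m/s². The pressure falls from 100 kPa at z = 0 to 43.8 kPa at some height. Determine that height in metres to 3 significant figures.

Scale height: H = RT/g = 287.0 × 253 / 9.80 = 7409.3 m.
Invert the barometric formula: z = H ln(P₀/P).
P₀/P = 100/43.8 = 2.2831; ln(2.2831) = 0.82553.
z = 7409.3 × 0.82553 = 6116.6 m.

z ≈ 6120 m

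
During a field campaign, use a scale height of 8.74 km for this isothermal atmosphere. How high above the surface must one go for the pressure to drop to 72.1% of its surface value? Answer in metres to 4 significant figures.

z ≈ 2859 m

Set P/P₀ = exp(−z/H) = 0.721, so z = −H ln(0.721).
−ln(0.721) = 0.32712; z = 8740.0 × 0.32712 = 2859.0 m.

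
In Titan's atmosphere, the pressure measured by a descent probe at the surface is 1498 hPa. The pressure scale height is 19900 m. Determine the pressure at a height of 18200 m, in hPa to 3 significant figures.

Barometric formula: P = P₀ exp(−z/H).
z/H = 18200/19900 = 0.91457; exp(−0.91457) = 0.40069.
P = 1498 × 0.40069 = 600.23 hPa.

P ≈ 600 hPa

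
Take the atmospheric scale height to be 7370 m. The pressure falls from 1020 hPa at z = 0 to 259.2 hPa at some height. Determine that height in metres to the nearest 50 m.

z ≈ 10100 m

Invert the barometric formula: z = H ln(P₀/P).
P₀/P = 1020/259.2 = 3.9352; ln(3.9352) = 1.3700.
z = 7370.0 × 1.3700 = 10097 m.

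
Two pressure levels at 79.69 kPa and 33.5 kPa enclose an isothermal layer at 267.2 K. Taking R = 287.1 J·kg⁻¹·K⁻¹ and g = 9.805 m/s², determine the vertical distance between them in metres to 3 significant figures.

Δz ≈ 6780 m

Hypsometric equation: Δz = (R T̄/g) ln(P₁/P₂).
R T̄/g = 287.1 × 267.2 / 9.805 = 7823.9 m.
ln(79.69/33.5) = ln(2.3788) = 0.86660.
Δz = 7823.9 × 0.86660 = 6780.2 m.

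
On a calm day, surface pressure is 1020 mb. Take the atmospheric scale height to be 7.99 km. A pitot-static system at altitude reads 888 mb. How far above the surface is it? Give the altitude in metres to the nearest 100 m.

z ≈ 1100 m

Invert the barometric formula: z = H ln(P₀/P).
P₀/P = 1020/888 = 1.1486; ln(1.1486) = 0.13854.
z = 7990.0 × 0.13854 = 1106.9 m.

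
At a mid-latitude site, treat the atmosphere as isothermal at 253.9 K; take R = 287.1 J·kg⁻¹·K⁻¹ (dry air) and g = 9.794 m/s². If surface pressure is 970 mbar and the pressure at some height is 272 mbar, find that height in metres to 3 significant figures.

z ≈ 9460 m

Scale height: H = RT/g = 287.1 × 253.9 / 9.794 = 7442.8 m.
Invert the barometric formula: z = H ln(P₀/P).
P₀/P = 970/272 = 3.5662; ln(3.5662) = 1.2715.
z = 7442.8 × 1.2715 = 9463.5 m.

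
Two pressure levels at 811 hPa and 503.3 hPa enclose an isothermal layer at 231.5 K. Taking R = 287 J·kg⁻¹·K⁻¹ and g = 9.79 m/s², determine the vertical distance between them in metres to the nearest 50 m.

Hypsometric equation: Δz = (R T̄/g) ln(P₁/P₂).
R T̄/g = 287 × 231.5 / 9.79 = 6786.6 m.
ln(811/503.3) = ln(1.6114) = 0.47710.
Δz = 6786.6 × 0.47710 = 3237.9 m.

Δz ≈ 3250 m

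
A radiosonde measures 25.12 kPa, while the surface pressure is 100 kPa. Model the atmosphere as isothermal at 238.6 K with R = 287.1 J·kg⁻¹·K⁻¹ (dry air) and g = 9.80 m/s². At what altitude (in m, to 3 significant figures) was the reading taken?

z ≈ 9660 m

Scale height: H = RT/g = 287.1 × 238.6 / 9.80 = 6990.0 m.
Invert the barometric formula: z = H ln(P₀/P).
P₀/P = 100/25.12 = 3.9809; ln(3.9809) = 1.3815.
z = 6990.0 × 1.3815 = 9656.7 m.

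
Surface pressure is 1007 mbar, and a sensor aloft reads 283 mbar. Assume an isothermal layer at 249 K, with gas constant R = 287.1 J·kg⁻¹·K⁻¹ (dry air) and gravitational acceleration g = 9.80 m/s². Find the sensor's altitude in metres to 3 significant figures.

z ≈ 9260 m

Scale height: H = RT/g = 287.1 × 249 / 9.80 = 7294.7 m.
Invert the barometric formula: z = H ln(P₀/P).
P₀/P = 1007/283 = 3.5583; ln(3.5583) = 1.2693.
z = 7294.7 × 1.2693 = 9259.2 m.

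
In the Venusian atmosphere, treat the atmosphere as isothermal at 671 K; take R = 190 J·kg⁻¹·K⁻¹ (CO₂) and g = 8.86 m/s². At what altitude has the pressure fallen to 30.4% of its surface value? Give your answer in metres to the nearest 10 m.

z ≈ 17130 m

Scale height: H = RT/g = 190 × 671 / 8.86 = 14389 m.
Set P/P₀ = exp(−z/H) = 0.304, so z = −H ln(0.304).
−ln(0.304) = 1.1907; z = 14389 × 1.1907 = 17133 m.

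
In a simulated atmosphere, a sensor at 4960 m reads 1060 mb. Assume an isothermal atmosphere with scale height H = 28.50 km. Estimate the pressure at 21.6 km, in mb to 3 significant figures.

Between two levels, P₂ = P₁ exp(−Δz/H) with Δz = z₂ − z₁.
Δz = 21600 − 4960.0 = 16640 m; Δz/H = 16640/28500 = 0.58386.
P₂ = 1060 × exp(−0.58386) = 1060 × 0.55774 = 591.20 mb.

P ≈ 591 mb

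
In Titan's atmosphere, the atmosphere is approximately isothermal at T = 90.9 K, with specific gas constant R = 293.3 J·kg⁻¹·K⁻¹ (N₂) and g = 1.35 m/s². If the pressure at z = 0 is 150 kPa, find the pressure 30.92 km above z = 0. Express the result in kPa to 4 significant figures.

Scale height: H = RT/g = 293.3 × 90.9 / 1.35 = 19749 m.
Barometric formula: P = P₀ exp(−z/H).
z/H = 30920/19749 = 1.5656; exp(−1.5656) = 0.20896.
P = 150 × 0.20896 = 31.344 kPa.

P ≈ 31.34 kPa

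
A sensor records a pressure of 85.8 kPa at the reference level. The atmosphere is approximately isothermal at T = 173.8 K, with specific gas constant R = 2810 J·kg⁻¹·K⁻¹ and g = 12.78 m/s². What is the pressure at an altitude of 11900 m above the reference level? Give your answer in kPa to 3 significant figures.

P ≈ 62.8 kPa

Scale height: H = RT/g = 2810 × 173.8 / 12.78 = 38214 m.
Barometric formula: P = P₀ exp(−z/H).
z/H = 11900/38214 = 0.31140; exp(−0.31140) = 0.73242.
P = 85.8 × 0.73242 = 62.842 kPa.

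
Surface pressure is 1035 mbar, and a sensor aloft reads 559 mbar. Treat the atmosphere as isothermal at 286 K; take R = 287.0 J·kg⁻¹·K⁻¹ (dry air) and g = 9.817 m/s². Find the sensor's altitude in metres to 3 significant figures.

Scale height: H = RT/g = 287.0 × 286 / 9.817 = 8361.2 m.
Invert the barometric formula: z = H ln(P₀/P).
P₀/P = 1035/559 = 1.8515; ln(1.8515) = 0.61600.
z = 8361.2 × 0.61600 = 5150.5 m.

z ≈ 5150 m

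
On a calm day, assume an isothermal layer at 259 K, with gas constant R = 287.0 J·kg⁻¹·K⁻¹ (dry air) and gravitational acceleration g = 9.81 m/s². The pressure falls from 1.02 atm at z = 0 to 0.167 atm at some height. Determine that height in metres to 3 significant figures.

Scale height: H = RT/g = 287.0 × 259 / 9.81 = 7577.3 m.
Invert the barometric formula: z = H ln(P₀/P).
P₀/P = 1.02/0.167 = 6.1078; ln(6.1078) = 1.8096.
z = 7577.3 × 1.8096 = 13712 m.

z ≈ 13700 m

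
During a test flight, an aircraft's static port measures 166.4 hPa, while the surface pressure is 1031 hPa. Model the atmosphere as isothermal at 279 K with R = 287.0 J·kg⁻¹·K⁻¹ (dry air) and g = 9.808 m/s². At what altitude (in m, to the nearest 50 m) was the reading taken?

Scale height: H = RT/g = 287.0 × 279 / 9.808 = 8164.0 m.
Invert the barometric formula: z = H ln(P₀/P).
P₀/P = 1031/166.4 = 6.1959; ln(6.1959) = 1.8239.
z = 8164.0 × 1.8239 = 14890 m.

z ≈ 14900 m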